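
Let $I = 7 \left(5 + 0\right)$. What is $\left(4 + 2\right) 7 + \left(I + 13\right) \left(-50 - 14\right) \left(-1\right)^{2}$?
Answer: $-3030$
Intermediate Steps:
$I = 35$ ($I = 7 \cdot 5 = 35$)
$\left(4 + 2\right) 7 + \left(I + 13\right) \left(-50 - 14\right) \left(-1\right)^{2} = \left(4 + 2\right) 7 + \left(35 + 13\right) \left(-50 - 14\right) \left(-1\right)^{2} = 6 \cdot 7 + 48 \left(-64\right) 1 = 42 - 3072 = -3030$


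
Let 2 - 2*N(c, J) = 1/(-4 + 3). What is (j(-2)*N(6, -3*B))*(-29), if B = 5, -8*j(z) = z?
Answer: -87/8 ≈ -10.875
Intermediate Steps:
j(z) = -z/8
N(c, J) = 3/2 (N(c, J) = 1 - 1/(2*(-4 + 3)) = 1 - ½/(-1) = 1 - ½*(-1) = 1 + ½ = 3/2)
(j(-2)*N(6, -3*B))*(-29) = (-⅛*(-2)*(3/2))*(-29) = ((¼)*(3/2))*(-29) = (3/8)*(-29) = -87/8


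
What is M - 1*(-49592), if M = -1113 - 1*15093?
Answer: 33386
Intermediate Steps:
M = -16206 (M = -1113 - 15093 = -16206)
M - 1*(-49592) = -16206 - 1*(-49592) = -16206 + 49592 = 33386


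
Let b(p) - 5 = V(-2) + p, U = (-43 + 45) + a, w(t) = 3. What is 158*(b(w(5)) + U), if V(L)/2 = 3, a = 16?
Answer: 5056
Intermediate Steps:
V(L) = 6 (V(L) = 2*3 = 6)
U = 18 (U = (-43 + 45) + 16 = 2 + 16 = 18)
b(p) = 11 + p (b(p) = 5 + (6 + p) = 11 + p)
158*(b(w(5)) + U) = 158*((11 + 3) + 18) = 158*(14 + 18) = 158*32 = 5056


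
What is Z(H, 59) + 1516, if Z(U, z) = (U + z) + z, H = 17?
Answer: 1651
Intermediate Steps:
Z(U, z) = U + 2*z
Z(H, 59) + 1516 = (17 + 2*59) + 1516 = (17 + 118) + 1516 = 135 + 1516 = 1651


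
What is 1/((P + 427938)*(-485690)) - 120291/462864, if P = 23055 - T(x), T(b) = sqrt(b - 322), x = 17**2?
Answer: -19416926076516241011/74713786329174535760 - I*sqrt(33)/98786765083166580 ≈ -0.25988 - 5.8151e-17*I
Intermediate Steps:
x = 289
T(b) = sqrt(-322 + b)
P = 23055 - I*sqrt(33) (P = 23055 - sqrt(-322 + 289) = 23055 - sqrt(-33) = 23055 - I*sqrt(33) ≈ 23055.0 - 5.7446*I)
1/((P + 427938)*(-485690)) - 120291/462864 = 1/(((23055 - I*sqrt(33)) + 427938)*(-485690)) - 120291/462864 = -1/485690/(450993 - I*sqrt(33)) - 120291*1/462864 = -1/(485690*(450993 - I*sqrt(33))) - 40097/154288 = -40097/154288 - 1/(485690*(450993 - I*sqrt(33)))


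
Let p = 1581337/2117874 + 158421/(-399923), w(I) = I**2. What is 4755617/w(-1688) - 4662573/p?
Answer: -661908645314239215242575/49762505743203904 ≈ -1.3301e+7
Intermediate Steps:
p = 296897320097/846986523702 (p = 1581337*(1/2117874) + 158421*(-1/399923) = 1581337/2117874 - 158421/399923 = 296897320097/846986523702 ≈ 0.35053)
4755617/w(-1688) - 4662573/p = 4755617/((-1688)**2) - 4662573/296897320097/846986523702 = 4755617/2849344 - 4662573*846986523702/296897320097 = 4755617*(1/2849344) - 232302146869223838/17464548241 = 4755617/2849344 - 232302146869223838/17464548241 = -661908645314239215242575/49762505743203904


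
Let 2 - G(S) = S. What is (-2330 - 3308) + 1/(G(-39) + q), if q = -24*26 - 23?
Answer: -3416629/606 ≈ -5638.0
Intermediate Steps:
G(S) = 2 - S
q = -647 (q = -624 - 23 = -647)
(-2330 - 3308) + 1/(G(-39) + q) = (-2330 - 3308) + 1/((2 - 1*(-39)) - 647) = -5638 + 1/((2 + 39) - 647) = -5638 + 1/(41 - 647) = -5638 + 1/(-606) = -5638 - 1/606 = -3416629/606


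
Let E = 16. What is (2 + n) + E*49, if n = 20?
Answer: 806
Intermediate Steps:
(2 + n) + E*49 = (2 + 20) + 16*49 = 22 + 784 = 806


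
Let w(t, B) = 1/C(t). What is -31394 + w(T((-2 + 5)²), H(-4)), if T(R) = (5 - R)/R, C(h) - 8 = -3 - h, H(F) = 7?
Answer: -1538297/49 ≈ -31394.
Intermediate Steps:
C(h) = 5 - h (C(h) = 8 + (-3 - h) = 5 - h)
T(R) = (5 - R)/R
w(t, B) = 1/(5 - t)
-31394 + w(T((-2 + 5)²), H(-4)) = -31394 - 1/(-5 + (5 - (-2 + 5)²)/((-2 + 5)²)) = -31394 - 1/(-5 + (5 - 1*3²)/(3²)) = -31394 - 1/(-5 + (5 - 1*9)/9) = -31394 - 1/(-5 + (5 - 9)/9) = -31394 - 1/(-5 + (⅑)*(-4)) = -31394 - 1/(-5 - 4/9) = -31394 - 1/(-49/9) = -31394 - 1*(-9/49) = -31394 + 9/49 = -1538297/49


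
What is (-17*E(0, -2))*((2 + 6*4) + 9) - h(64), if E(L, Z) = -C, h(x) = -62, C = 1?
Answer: 657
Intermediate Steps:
E(L, Z) = -1 (E(L, Z) = -1*1 = -1)
(-17*E(0, -2))*((2 + 6*4) + 9) - h(64) = (-17*(-1))*((2 + 6*4) + 9) - 1*(-62) = (-17*(-1))*((2 + 24) + 9) + 62 = 17*(26 + 9) + 62 = 17*35 + 62 = 595 + 62 = 657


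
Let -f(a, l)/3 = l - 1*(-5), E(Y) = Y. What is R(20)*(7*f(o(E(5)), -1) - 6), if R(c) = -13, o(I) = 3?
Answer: 1170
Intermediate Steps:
f(a, l) = -15 - 3*l (f(a, l) = -3*(l - 1*(-5)) = -3*(l + 5) = -3*(5 + l) = -15 - 3*l)
R(20)*(7*f(o(E(5)), -1) - 6) = -13*(7*(-15 - 3*(-1)) - 6) = -13*(7*(-15 + 3) - 6) = -13*(7*(-12) - 6) = -13*(-84 - 6) = -13*(-90) = 1170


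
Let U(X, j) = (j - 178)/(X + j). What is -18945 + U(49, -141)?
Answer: -1742621/92 ≈ -18942.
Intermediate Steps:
U(X, j) = (-178 + j)/(X + j)
-18945 + U(49, -141) = -18945 + (-178 - 141)/(49 - 141) = -18945 - 319/(-92) = -18945 - 1/92*(-319) = -18945 + 319/92 = -1742621/92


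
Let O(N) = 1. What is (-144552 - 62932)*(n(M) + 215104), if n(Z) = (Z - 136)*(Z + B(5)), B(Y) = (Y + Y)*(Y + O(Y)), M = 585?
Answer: -104719042156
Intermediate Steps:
B(Y) = 2*Y*(1 + Y) (B(Y) = (Y + Y)*(Y + 1) = (2*Y)*(1 + Y) = 2*Y*(1 + Y))
n(Z) = (-136 + Z)*(60 + Z) (n(Z) = (Z - 136)*(Z + 2*5*(1 + 5)) = (-136 + Z)*(Z + 2*5*6) = (-136 + Z)*(Z + 60) = (-136 + Z)*(60 + Z))
(-144552 - 62932)*(n(M) + 215104) = (-144552 - 62932)*((-8160 + 585² - 76*585) + 215104) = -207484*((-8160 + 342225 - 44460) + 215104) = -207484*(289605 + 215104) = -207484*504709 = -104719042156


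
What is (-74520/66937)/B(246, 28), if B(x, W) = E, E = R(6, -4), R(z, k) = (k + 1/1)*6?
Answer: 4140/66937 ≈ 0.061849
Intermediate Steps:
R(z, k) = 6 + 6*k (R(z, k) = (k + 1)*6 = (1 + k)*6 = 6 + 6*k)
E = -18 (E = 6 + 6*(-4) = 6 - 24 = -18)
B(x, W) = -18
(-74520/66937)/B(246, 28) = -74520/66937/(-18) = -74520*1/66937*(-1/18) = -74520/66937*(-1/18) = 4140/66937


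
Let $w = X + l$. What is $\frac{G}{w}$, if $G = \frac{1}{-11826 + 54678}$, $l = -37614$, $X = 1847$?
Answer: $- \frac{1}{1532687484} \approx -6.5245 \cdot 10^{-10}$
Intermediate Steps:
$w = -35767$ ($w = 1847 - 37614 = -35767$)
$G = \frac{1}{42852} \approx 2.3336 \cdot 10^{-5}$
$\frac{G}{w} = \frac{1}{42852 \left(-35767\right)} = \frac{1}{42852} \left(- \frac{1}{35767}\right) = - \frac{1}{1532687484}$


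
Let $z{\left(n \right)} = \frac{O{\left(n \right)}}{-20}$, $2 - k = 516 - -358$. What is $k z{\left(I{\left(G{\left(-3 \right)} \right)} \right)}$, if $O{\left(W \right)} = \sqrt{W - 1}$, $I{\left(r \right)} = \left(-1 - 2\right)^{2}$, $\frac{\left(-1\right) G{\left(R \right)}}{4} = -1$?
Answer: $\frac{436 \sqrt{2}}{5} \approx 123.32$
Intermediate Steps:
$G{\left(R \right)} = 4$ ($G{\left(R \right)} = \left(-4\right) \left(-1\right) = 4$)
$k = -872$ ($k = 2 - \left(516 - -358\right) = 2 - \left(516 + 358\right) = 2 - 874 = -872$)
$I{\left(r \right)} = 9$ ($I{\left(r \right)} = \left(-3\right)^{2} = 9$)
$O{\left(W \right)} = \sqrt{-1 + W}$
$z{\left(n \right)} = - \frac{\sqrt{-1 + n}}{20}$ ($z{\left(n \right)} = \frac{\sqrt{-1 + n}}{-20} = \sqrt{-1 + n} \left(- \frac{1}{20}\right) = - \frac{\sqrt{-1 + n}}{20}$)
$k z{\left(I{\left(G{\left(-3 \right)} \right)} \right)} = - 872 \left(- \frac{\sqrt{-1 + 9}}{20}\right) = - 872 \left(- \frac{\sqrt{8}}{20}\right) = - 872 \left(- \frac{2 \sqrt{2}}{20}\right) = - 872 \left(- \frac{\sqrt{2}}{10}\right) = \frac{436 \sqrt{2}}{5}$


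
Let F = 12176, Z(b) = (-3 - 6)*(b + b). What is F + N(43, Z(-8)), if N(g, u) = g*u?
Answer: 18368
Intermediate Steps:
Z(b) = -18*b
F + N(43, Z(-8)) = 12176 + 43*(-18*(-8)) = 12176 + 43*144 = 12176 + 6192 = 18368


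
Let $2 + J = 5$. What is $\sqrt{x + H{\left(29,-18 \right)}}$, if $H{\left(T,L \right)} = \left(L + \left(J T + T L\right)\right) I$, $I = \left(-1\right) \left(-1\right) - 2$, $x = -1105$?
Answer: $2 i \sqrt{163} \approx 25.534 i$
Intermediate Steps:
$J = 3$ ($J = -2 + 5 = 3$)
$I = -1$ ($I = 1 - 2 = -1$)
$H{\left(T,L \right)} = - L - 3 T - L T$ ($H{\left(T,L \right)} = \left(L + \left(3 T + T L\right)\right) \left(-1\right) = \left(L + \left(3 T + L T\right)\right) \left(-1\right) = \left(L + 3 T + L T\right) \left(-1\right) = - L - 3 T - L T$)
$\sqrt{x + H{\left(29,-18 \right)}} = \sqrt{-1105 - \left(69 - 522\right)} = \sqrt{-1105 + \left(18 - 87 + 522\right)} = \sqrt{-1105 + 453} = \sqrt{-652} = 2 i \sqrt{163}$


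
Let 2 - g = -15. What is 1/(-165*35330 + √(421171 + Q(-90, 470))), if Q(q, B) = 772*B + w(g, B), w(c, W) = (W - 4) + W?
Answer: -1943150/11327495505851 - √784947/33982486517553 ≈ -1.7157e-7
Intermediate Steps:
g = 17 (g = 2 - 1*(-15) = 2 + 15 = 17)
w(c, W) = -4 + 2*W (w(c, W) = (-4 + W) + W = -4 + 2*W)
Q(q, B) = -4 + 774*B (Q(q, B) = 772*B + (-4 + 2*B) = -4 + 774*B)
1/(-165*35330 + √(421171 + Q(-90, 470))) = 1/(-165*35330 + √(421171 + (-4 + 774*470))) = 1/(-5829450 + √(421171 + (-4 + 363780))) = 1/(-5829450 + √(421171 + 363776)) = 1/(-5829450 + √784947)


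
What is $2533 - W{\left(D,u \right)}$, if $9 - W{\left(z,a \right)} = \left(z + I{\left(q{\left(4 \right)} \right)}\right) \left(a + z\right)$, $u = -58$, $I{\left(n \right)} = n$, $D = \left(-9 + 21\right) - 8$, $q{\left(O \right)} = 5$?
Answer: $2038$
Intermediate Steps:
$D = 4$ ($D = 12 - 8 = 4$)
$W{\left(z,a \right)} = 9 - \left(5 + z\right) \left(a + z\right)$ ($W{\left(z,a \right)} = 9 - \left(z + 5\right) \left(a + z\right) = 9 - \left(5 + z\right) \left(a + z\right)$)
$2533 - W{\left(D,u \right)} = 2533 - \left(9 - 4^{2} - -290 - 20 - \left(-58\right) 4\right) = 2533 - \left(9 - 16 + 290 - 20 + 232\right) = 2533 - 495 = 2038$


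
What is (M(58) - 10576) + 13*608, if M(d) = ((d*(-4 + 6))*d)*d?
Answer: 387552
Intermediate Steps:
M(d) = 2*d³ (M(d) = ((d*2)*d)*d = ((2*d)*d)*d = (2*d²)*d = 2*d³)
(M(58) - 10576) + 13*608 = (2*58³ - 10576) + 13*608 = (2*195112 - 10576) + 7904 = (390224 - 10576) + 7904 = 379648 + 7904 = 387552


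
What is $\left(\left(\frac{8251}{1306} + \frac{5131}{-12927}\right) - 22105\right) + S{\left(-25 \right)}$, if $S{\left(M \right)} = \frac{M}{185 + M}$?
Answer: $- \frac{5969502749359}{270122592} \approx -22099.0$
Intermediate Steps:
$S{\left(M \right)} = \frac{M}{185 + M}$
$\left(\left(\frac{8251}{1306} + \frac{5131}{-12927}\right) - 22105\right) + S{\left(-25 \right)} = \left(\left(\frac{8251}{1306} + \frac{5131}{-12927}\right) - 22105\right) - \frac{25}{185 - 25} = \left(\left(8251 \cdot \frac{1}{1306} + 5131 \left(- \frac{1}{12927}\right)\right) - 22105\right) - \frac{25}{160} = \left(\left(\frac{8251}{1306} - \frac{5131}{12927}\right) - 22105\right) - \frac{5}{32} = \left(\frac{99959591}{16882662} - 22105\right) - \frac{5}{32} = - \frac{373091283919}{16882662} - \frac{5}{32} = - \frac{5969502749359}{270122592}$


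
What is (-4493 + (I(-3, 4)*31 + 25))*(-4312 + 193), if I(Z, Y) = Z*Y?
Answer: 19935960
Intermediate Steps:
I(Z, Y) = Y*Z
(-4493 + (I(-3, 4)*31 + 25))*(-4312 + 193) = (-4493 + ((4*(-3))*31 + 25))*(-4312 + 193) = (-4493 + (-12*31 + 25))*(-4119) = (-4493 + (-372 + 25))*(-4119) = (-4493 - 347)*(-4119) = -4840*(-4119) = 19935960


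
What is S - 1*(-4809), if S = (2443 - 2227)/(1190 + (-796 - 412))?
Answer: 4797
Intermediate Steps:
S = -12 (S = 216/(1190 - 1208) = 216/(-18) = 216*(-1/18) = -12)
S - 1*(-4809) = -12 - 1*(-4809) = -12 + 4809 = 4797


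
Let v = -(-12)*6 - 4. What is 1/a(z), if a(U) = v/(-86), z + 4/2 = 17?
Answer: -43/34 ≈ -1.2647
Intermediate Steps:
v = 68 (v = -4*(-18) - 4 = 72 - 4 = 68)
z = 15 (z = -2 + 17 = 15)
a(U) = -34/43 (a(U) = 68/(-86) = 68*(-1/86) = -34/43)
1/a(z) = 1/(-34/43) = -43/34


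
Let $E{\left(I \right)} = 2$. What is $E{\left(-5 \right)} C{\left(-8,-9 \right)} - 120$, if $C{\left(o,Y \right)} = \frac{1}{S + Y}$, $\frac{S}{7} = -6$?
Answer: $- \frac{6122}{51} \approx -120.04$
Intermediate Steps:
$S = -42$ ($S = 7 \left(-6\right) = -42$)
$C{\left(o,Y \right)} = \frac{1}{-42 + Y}$
$E{\left(-5 \right)} C{\left(-8,-9 \right)} - 120 = \frac{2}{-42 - 9} - 120 = \frac{2}{-51} - 120 = 2 \left(- \frac{1}{51}\right) - 120 = - \frac{2}{51} - 120 = - \frac{6122}{51}$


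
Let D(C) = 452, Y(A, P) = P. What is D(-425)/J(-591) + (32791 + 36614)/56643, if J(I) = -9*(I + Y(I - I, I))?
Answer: 127322171/100428039 ≈ 1.2678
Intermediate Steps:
J(I) = -18*I (J(I) = -9*(I + I) = -18*I)
D(-425)/J(-591) + (32791 + 36614)/56643 = 452/((-18*(-591))) + (32791 + 36614)/56643 = 452/10638 + 69405*(1/56643) = 452*(1/10638) + 23135/18881 = 226/5319 + 23135/18881 = 127322171/100428039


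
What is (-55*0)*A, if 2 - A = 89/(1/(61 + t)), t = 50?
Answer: 0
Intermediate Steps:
A = -9877 (A = 2 - 89/(1/(61 + 50)) = 2 - 89/(1/111) = 2 - 89/1/111 = 2 - 89*111 = 2 - 1*9879 = 2 - 9879 = -9877)
(-55*0)*A = -55*0*(-9877) = 0*(-9877) = 0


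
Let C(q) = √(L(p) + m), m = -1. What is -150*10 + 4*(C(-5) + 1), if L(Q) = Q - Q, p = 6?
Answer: -1496 + 4*I ≈ -1496.0 + 4.0*I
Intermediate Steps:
L(Q) = 0
C(q) = I (C(q) = √(0 - 1) = √(-1) = I)
-150*10 + 4*(C(-5) + 1) = -150*10 + 4*(I + 1) = -1500 + 4*(1 + I) = -1500 + (4 + 4*I) = -1496 + 4*I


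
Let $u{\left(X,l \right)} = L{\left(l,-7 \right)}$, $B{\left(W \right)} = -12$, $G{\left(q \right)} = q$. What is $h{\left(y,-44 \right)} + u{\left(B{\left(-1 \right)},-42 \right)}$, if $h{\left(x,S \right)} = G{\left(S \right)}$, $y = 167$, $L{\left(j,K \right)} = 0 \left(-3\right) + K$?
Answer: $-51$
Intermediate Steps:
$L{\left(j,K \right)} = K$ ($L{\left(j,K \right)} = 0 + K = K$)
$u{\left(X,l \right)} = -7$
$h{\left(x,S \right)} = S$
$h{\left(y,-44 \right)} + u{\left(B{\left(-1 \right)},-42 \right)} = -44 - 7 = -51$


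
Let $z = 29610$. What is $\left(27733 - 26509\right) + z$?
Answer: $30834$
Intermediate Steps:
$\left(27733 - 26509\right) + z = \left(27733 - 26509\right) + 29610 = 1224 + 29610 = 30834$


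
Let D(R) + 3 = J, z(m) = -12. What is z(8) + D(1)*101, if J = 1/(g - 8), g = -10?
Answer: -5771/18 ≈ -320.61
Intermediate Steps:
J = -1/18 (J = 1/(-10 - 8) = 1/(-18) = -1/18 ≈ -0.055556)
D(R) = -55/18 (D(R) = -3 - 1/18 = -55/18)
z(8) + D(1)*101 = -12 - 55/18*101 = -12 - 5555/18 = -5771/18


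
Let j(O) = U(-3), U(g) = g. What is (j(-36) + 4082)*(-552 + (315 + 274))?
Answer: 150923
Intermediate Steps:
j(O) = -3
(j(-36) + 4082)*(-552 + (315 + 274)) = (-3 + 4082)*(-552 + (315 + 274)) = 4079*(-552 + 589) = 4079*37 = 150923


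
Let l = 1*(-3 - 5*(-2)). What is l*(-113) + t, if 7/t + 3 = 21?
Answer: -14231/18 ≈ -790.61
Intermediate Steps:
t = 7/18 (t = 7/(-3 + 21) = 7/18 ≈ 0.38889)
l = 7 (l = 1*(-3 + 10) = 1*7 = 7)
l*(-113) + t = 7*(-113) + 7/18 = -791 + 7/18 = -14231/18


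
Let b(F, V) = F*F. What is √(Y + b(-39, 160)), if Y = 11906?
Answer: √13427 ≈ 115.87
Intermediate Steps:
b(F, V) = F²
√(Y + b(-39, 160)) = √(11906 + (-39)²) = √(11906 + 1521) = √13427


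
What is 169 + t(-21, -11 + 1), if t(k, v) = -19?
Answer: 150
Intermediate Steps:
169 + t(-21, -11 + 1) = 169 - 19 = 150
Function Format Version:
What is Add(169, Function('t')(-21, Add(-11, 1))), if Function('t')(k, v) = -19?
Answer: 150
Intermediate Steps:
Add(169, Function('t')(-21, Add(-11, 1))) = Add(169, -19) = 150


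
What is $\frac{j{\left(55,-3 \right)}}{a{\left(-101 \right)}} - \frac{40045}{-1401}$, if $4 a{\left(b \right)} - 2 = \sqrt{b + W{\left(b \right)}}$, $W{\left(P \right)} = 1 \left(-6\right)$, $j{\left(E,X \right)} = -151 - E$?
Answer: $\frac{712049}{51837} + \frac{824 i \sqrt{107}}{111} \approx 13.736 + 76.788 i$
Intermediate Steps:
$W{\left(P \right)} = -6$
$a{\left(b \right)} = \frac{1}{2} + \frac{\sqrt{-6 + b}}{4}$ ($a{\left(b \right)} = \frac{1}{2} + \frac{\sqrt{b - 6}}{4} = \frac{1}{2} + \frac{\sqrt{-6 + b}}{4}$)
$\frac{j{\left(55,-3 \right)}}{a{\left(-101 \right)}} - \frac{40045}{-1401} = \frac{-151 - 55}{\frac{1}{2} + \frac{\sqrt{-6 - 101}}{4}} - \frac{40045}{-1401} = \frac{-151 - 55}{\frac{1}{2} + \frac{\sqrt{-107}}{4}} - - \frac{40045}{1401} = - \frac{206}{\frac{1}{2} + \frac{i \sqrt{107}}{4}} + \frac{40045}{1401} = \frac{40045}{1401} - \frac{206}{\frac{1}{2} + \frac{i \sqrt{107}}{4}}$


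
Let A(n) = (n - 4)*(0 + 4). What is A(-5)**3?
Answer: -46656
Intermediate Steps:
A(n) = -16 + 4*n (A(n) = (-4 + n)*4 = -16 + 4*n)
A(-5)**3 = (-16 + 4*(-5))**3 = (-16 - 20)**3 = (-36)**3 = -46656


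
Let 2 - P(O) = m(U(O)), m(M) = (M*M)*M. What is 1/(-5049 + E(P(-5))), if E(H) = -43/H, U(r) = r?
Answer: -127/641266 ≈ -0.00019805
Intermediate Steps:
m(M) = M³ (m(M) = M²*M = M³)
P(O) = 2 - O³
1/(-5049 + E(P(-5))) = 1/(-5049 - 43/(2 - 1*(-5)³)) = 1/(-5049 - 43/(2 - 1*(-125))) = 1/(-5049 - 43/(2 + 125)) = 1/(-5049 - 43/127) = 1/(-641266/127) = -127/641266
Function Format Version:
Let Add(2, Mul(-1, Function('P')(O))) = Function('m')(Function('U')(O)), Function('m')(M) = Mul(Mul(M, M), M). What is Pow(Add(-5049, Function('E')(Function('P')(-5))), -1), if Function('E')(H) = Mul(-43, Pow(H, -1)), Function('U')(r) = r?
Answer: Rational(-127, 641266) ≈ -0.00019805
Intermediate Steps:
Function('m')(M) = Pow(M, 3) (Function('m')(M) = Mul(Pow(M, 2), M) = Pow(M, 3))
Function('P')(O) = Add(2, Mul(-1, Pow(O, 3)))
Pow(Add(-5049, Function('E')(Function('P')(-5))), -1) = Pow(Add(-5049, Mul(-43, Pow(Add(2, Mul(-1, Pow(-5, 3))), -1))), -1) = Pow(Add(-5049, Mul(-43, Pow(Add(2, Mul(-1, -125)), -1))), -1) = Pow(Add(-5049, Mul(-43, Pow(Add(2, 125), -1))), -1) = Pow(Add(-5049, Mul(-43, Pow(127, -1))), -1) = Pow(Add(-5049, Mul(-43, Rational(1, 127))), -1) = Pow(Add(-5049, Rational(-43, 127)), -1) = Pow(Rational(-641266, 127), -1) = Rational(-127, 641266)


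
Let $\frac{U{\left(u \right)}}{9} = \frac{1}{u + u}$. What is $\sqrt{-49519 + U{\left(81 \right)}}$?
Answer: $\frac{i \sqrt{1782682}}{6} \approx 222.53 i$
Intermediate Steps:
$U{\left(u \right)} = \frac{9}{2 u}$ ($U{\left(u \right)} = \frac{9}{u + u} = \frac{9}{2 u}$)
$\sqrt{-49519 + U{\left(81 \right)}} = \sqrt{-49519 + \frac{9}{2 \cdot 81}} = \sqrt{-49519 + \frac{9}{2} \cdot \frac{1}{81}} = \sqrt{-49519 + \frac{1}{18}} = \sqrt{- \frac{891341}{18}} = \frac{i \sqrt{1782682}}{6}$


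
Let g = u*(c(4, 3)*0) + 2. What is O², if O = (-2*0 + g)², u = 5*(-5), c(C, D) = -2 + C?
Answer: 16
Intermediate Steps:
u = -25
g = 2 (g = -25*(-2 + 4)*0 + 2 = -50*0 + 2 = -25*0 + 2 = 0 + 2 = 2)
O = 4 (O = (-2*0 + 2)² = (0 + 2)² = 2² = 4)
O² = 4² = 16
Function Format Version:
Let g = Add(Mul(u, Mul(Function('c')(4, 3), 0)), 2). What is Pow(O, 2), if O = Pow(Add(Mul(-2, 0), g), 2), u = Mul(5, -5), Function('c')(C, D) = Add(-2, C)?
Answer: 16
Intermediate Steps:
u = -25
g = 2 (g = Add(Mul(-25, Mul(Add(-2, 4), 0)), 2) = Add(Mul(-25, Mul(2, 0)), 2) = Add(Mul(-25, 0), 2) = Add(0, 2) = 2)
O = 4 (O = Pow(Add(Mul(-2, 0), 2), 2) = Pow(Add(0, 2), 2) = Pow(2, 2) = 4)
Pow(O, 2) = Pow(4, 2) = 16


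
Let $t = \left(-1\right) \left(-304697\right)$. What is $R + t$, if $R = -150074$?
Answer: $154623$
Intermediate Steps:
$t = 304697$
$R + t = -150074 + 304697 = 154623$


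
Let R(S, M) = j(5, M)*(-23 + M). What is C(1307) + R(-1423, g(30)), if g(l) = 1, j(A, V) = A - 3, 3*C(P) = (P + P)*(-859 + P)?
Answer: 1170940/3 ≈ 3.9031e+5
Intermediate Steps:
C(P) = 2*P*(-859 + P)/3 (C(P) = ((P + P)*(-859 + P))/3 = ((2*P)*(-859 + P))/3 = (2*P*(-859 + P))/3 = 2*P*(-859 + P)/3)
j(A, V) = -3 + A
R(S, M) = -46 + 2*M (R(S, M) = (-3 + 5)*(-23 + M) = 2*(-23 + M) = -46 + 2*M)
C(1307) + R(-1423, g(30)) = (2/3)*1307*(-859 + 1307) + (-46 + 2*1) = (2/3)*1307*448 + (-46 + 2) = 1171072/3 - 44 = 1170940/3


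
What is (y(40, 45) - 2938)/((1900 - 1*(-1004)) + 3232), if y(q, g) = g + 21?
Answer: -359/767 ≈ -0.46806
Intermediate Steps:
y(q, g) = 21 + g
(y(40, 45) - 2938)/((1900 - 1*(-1004)) + 3232) = ((21 + 45) - 2938)/((1900 - 1*(-1004)) + 3232) = (66 - 2938)/((1900 + 1004) + 3232) = -2872/(2904 + 3232) = -2872/6136 = -2872*1/6136 = -359/767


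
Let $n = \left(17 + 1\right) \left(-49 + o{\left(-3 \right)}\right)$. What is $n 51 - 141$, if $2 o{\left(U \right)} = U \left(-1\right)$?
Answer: $-43746$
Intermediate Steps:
$o{\left(U \right)} = - \frac{U}{2}$ ($o{\left(U \right)} = \frac{U \left(-1\right)}{2} = \frac{\left(-1\right) U}{2} = - \frac{U}{2}$)
$n = -855$ ($n = \left(17 + 1\right) \left(-49 - - \frac{3}{2}\right) = 18 \left(-49 + \frac{3}{2}\right) = 18 \left(- \frac{95}{2}\right) = -855$)
$n 51 - 141 = \left(-855\right) 51 - 141 = -43605 - 141 = -43746$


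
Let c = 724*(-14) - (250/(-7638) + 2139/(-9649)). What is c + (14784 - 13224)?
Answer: -316012202890/36849531 ≈ -8575.8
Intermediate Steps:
c = -373497471250/36849531 (c = -10136 - (250*(-1/7638) + 2139*(-1/9649)) = -10136 - (-125/3819 - 2139/9649) = -10136 - 1*(-9374966/36849531) = -10136 + 9374966/36849531 = -373497471250/36849531 ≈ -10136.)
c + (14784 - 13224) = -373497471250/36849531 + (14784 - 13224) = -373497471250/36849531 + 1560 = -316012202890/36849531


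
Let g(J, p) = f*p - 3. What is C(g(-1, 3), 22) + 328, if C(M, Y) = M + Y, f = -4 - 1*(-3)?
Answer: 344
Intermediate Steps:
f = -1 (f = -4 + 3 = -1)
g(J, p) = -3 - p (g(J, p) = -p - 3 = -3 - p)
C(g(-1, 3), 22) + 328 = ((-3 - 1*3) + 22) + 328 = ((-3 - 3) + 22) + 328 = (-6 + 22) + 328 = 16 + 328 = 344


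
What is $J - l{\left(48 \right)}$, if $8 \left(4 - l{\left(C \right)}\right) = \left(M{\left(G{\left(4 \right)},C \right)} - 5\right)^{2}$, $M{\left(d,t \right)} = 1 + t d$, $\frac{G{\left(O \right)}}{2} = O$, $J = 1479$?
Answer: $19525$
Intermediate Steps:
$G{\left(O \right)} = 2 O$
$M{\left(d,t \right)} = 1 + d t$
$l{\left(C \right)} = 4 - \frac{\left(-4 + 8 C\right)^{2}}{8}$ ($l{\left(C \right)} = 4 - \frac{\left(\left(1 + 2 \cdot 4 C\right) - 5\right)^{2}}{8} = 4 - \frac{\left(\left(1 + 8 C\right) - 5\right)^{2}}{8} = 4 - \frac{\left(-4 + 8 C\right)^{2}}{8}$)
$J - l{\left(48 \right)} = 1479 - \left(4 - 2 \left(-1 + 2 \cdot 48\right)^{2}\right) = 1479 - \left(4 - 2 \left(-1 + 96\right)^{2}\right) = 1479 - \left(4 - 2 \cdot 95^{2}\right) = 1479 - \left(4 - 18050\right) = 1479 - -18046 = 1479 + 18046 = 19525$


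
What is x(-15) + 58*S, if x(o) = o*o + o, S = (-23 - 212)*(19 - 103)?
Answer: 1145130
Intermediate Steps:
S = 19740 (S = -235*(-84) = 19740)
x(o) = o + o² (x(o) = o² + o = o + o²)
x(-15) + 58*S = -15*(1 - 15) + 58*19740 = -15*(-14) + 1144920 = 210 + 1144920 = 1145130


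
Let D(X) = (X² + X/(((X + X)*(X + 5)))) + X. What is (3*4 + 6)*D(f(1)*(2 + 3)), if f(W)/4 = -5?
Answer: 16928991/95 ≈ 1.7820e+5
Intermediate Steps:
f(W) = -20 (f(W) = 4*(-5) = -20)
D(X) = X + X² + 1/(2*(5 + X)) (D(X) = (X² + X/(((2*X)*(5 + X)))) + X = (X² + X/((2*X*(5 + X)))) + X = (X² + (1/(2*X*(5 + X)))*X) + X = (X² + 1/(2*(5 + X))) + X = X + X² + 1/(2*(5 + X)))
(3*4 + 6)*D(f(1)*(2 + 3)) = (3*4 + 6)*((½ + (-20*(2 + 3))³ + 5*(-20*(2 + 3)) + 6*(-20*(2 + 3))²)/(5 - 20*(2 + 3))) = (12 + 6)*((½ + (-20*5)³ + 5*(-20*5) + 6*(-20*5)²)/(5 - 20*5)) = 18*((½ + (-100)³ + 5*(-100) + 6*(-100)²)/(5 - 100)) = 18*((½ - 1000000 - 500 + 6*10000)/(-95)) = 18*(-(½ - 1000000 - 500 + 60000)/95) = 18*(-1/95*(-1880999/2)) = 18*(1880999/190) = 16928991/95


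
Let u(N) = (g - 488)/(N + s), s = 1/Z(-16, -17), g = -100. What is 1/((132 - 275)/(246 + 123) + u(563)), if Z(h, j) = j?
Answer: -588555/842839 ≈ -0.69830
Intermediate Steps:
s = -1/17 (s = 1/(-17) = -1/17 ≈ -0.058824)
u(N) = -588/(-1/17 + N) (u(N) = (-100 - 488)/(N - 1/17) = -588/(-1/17 + N))
1/((132 - 275)/(246 + 123) + u(563)) = 1/((132 - 275)/(246 + 123) - 9996/(-1 + 17*563)) = 1/(-143/369 - 9996/(-1 + 9571)) = 1/(-143*1/369 - 9996/9570) = 1/(-143/369 - 9996*1/9570) = 1/(-143/369 - 1666/1595) = 1/(-842839/588555) = -588555/842839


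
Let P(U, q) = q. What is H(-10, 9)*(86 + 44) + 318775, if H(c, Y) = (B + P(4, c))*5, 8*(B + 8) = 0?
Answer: 307075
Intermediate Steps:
B = -8 (B = -8 + (⅛)*0 = -8 + 0 = -8)
H(c, Y) = -40 + 5*c (H(c, Y) = (-8 + c)*5 = -40 + 5*c)
H(-10, 9)*(86 + 44) + 318775 = (-40 + 5*(-10))*(86 + 44) + 318775 = (-40 - 50)*130 + 318775 = -90*130 + 318775 = -11700 + 318775 = 307075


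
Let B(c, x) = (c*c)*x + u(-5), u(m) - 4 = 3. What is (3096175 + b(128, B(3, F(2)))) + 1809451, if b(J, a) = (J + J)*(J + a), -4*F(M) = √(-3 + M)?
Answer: 4940186 - 576*I ≈ 4.9402e+6 - 576.0*I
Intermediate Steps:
u(m) = 7 (u(m) = 4 + 3 = 7)
F(M) = -√(-3 + M)/4
B(c, x) = 7 + x*c² (B(c, x) = (c*c)*x + 7 = c²*x + 7 = x*c² + 7 = 7 + x*c²)
b(J, a) = 2*J*(J + a) (b(J, a) = (2*J)*(J + a) = 2*J*(J + a))
(3096175 + b(128, B(3, F(2)))) + 1809451 = (3096175 + 2*128*(128 + (7 - √(-3 + 2)/4*3²))) + 1809451 = (3096175 + 2*128*(128 + (7 - I/4*9))) + 1809451 = (3096175 + 2*128*(128 + (7 - 9*I/4))) + 1809451 = (3096175 + 2*128*(135 - 9*I/4)) + 1809451 = (3096175 + (34560 - 576*I)) + 1809451 = (3130735 - 576*I) + 1809451 = 4940186 - 576*I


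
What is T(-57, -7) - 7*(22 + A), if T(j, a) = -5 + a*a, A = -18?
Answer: 16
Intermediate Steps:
T(j, a) = -5 + a**2
T(-57, -7) - 7*(22 + A) = (-5 + (-7)**2) - 7*(22 - 18) = (-5 + 49) - 7*4 = 44 - 28 = 16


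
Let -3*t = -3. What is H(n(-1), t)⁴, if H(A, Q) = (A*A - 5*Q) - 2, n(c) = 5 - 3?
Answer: 81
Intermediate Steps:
t = 1 (t = -⅓*(-3) = 1)
n(c) = 2
H(A, Q) = -2 + A² - 5*Q (H(A, Q) = (A² - 5*Q) - 2 = -2 + A² - 5*Q)
H(n(-1), t)⁴ = (-2 + 2² - 5*1)⁴ = (-2 + 4 - 5)⁴ = (-3)⁴ = 81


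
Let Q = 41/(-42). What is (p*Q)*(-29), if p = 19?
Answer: 22591/42 ≈ 537.88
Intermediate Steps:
Q = -41/42 (Q = 41*(-1/42) = -41/42 ≈ -0.97619)
(p*Q)*(-29) = (19*(-41/42))*(-29) = -779/42*(-29) = 22591/42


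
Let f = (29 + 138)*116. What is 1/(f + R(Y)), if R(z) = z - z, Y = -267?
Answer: 1/19372 ≈ 5.1621e-5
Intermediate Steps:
R(z) = 0
f = 19372 (f = 167*116 = 19372)
1/(f + R(Y)) = 1/(19372 + 0) = 1/19372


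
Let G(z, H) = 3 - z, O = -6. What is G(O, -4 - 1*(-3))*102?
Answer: 918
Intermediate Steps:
G(O, -4 - 1*(-3))*102 = (3 - 1*(-6))*102 = (3 + 6)*102 = 9*102 = 918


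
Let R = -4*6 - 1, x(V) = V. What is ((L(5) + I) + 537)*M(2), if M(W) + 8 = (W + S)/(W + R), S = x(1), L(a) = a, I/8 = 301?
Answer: -551650/23 ≈ -23985.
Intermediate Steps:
I = 2408 (I = 8*301 = 2408)
S = 1
R = -25 (R = -24 - 1 = -25)
M(W) = -8 + (1 + W)/(-25 + W) (M(W) = -8 + (W + 1)/(W - 25) = -8 + (1 + W)/(-25 + W))
((L(5) + I) + 537)*M(2) = ((5 + 2408) + 537)*((201 - 7*2)/(-25 + 2)) = (2413 + 537)*((201 - 14)/(-23)) = 2950*(-1/23*187) = 2950*(-187/23) = -551650/23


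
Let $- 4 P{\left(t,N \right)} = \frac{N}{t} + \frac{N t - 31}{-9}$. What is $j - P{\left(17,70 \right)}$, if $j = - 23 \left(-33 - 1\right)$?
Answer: $\frac{459511}{612} \approx 750.83$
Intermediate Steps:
$P{\left(t,N \right)} = - \frac{31}{36} - \frac{N}{4 t} + \frac{N t}{36}$ ($P{\left(t,N \right)} = - \frac{\frac{N}{t} + \frac{N t - 31}{-9}}{4} = - \frac{\frac{N}{t} + \left(-31 + N t\right) \left(- \frac{1}{9}\right)}{4} = - \frac{\frac{N}{t} - \left(- \frac{31}{9} + \frac{N t}{9}\right)}{4} = - \frac{\frac{31}{9} + \frac{N}{t} - \frac{N t}{9}}{4} = - \frac{31}{36} - \frac{N}{4 t} + \frac{N t}{36}$)
$j = 782$ ($j = \left(-23\right) \left(-34\right) = 782$)
$j - P{\left(17,70 \right)} = 782 - \frac{\left(-9\right) 70 + 17 \left(-31 + 70 \cdot 17\right)}{36 \cdot 17} = 782 - \frac{1}{36} \cdot \frac{1}{17} \left(-630 + 17 \left(-31 + 1190\right)\right) = 782 - \frac{1}{36} \cdot \frac{1}{17} \left(-630 + 17 \cdot 1159\right) = 782 - \frac{1}{36} \cdot \frac{1}{17} \left(-630 + 19703\right) = 782 - \frac{1}{36} \cdot \frac{1}{17} \cdot 19073 = 782 - \frac{19073}{612} = \frac{459511}{612}$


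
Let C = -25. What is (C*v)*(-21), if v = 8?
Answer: 4200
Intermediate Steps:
(C*v)*(-21) = -25*8*(-21) = -200*(-21) = 4200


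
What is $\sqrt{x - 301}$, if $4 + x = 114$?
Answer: $i \sqrt{191} \approx 13.82 i$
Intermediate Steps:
$x = 110$ ($x = -4 + 114 = 110$)
$\sqrt{x - 301} = \sqrt{110 - 301} = \sqrt{-191} = i \sqrt{191}$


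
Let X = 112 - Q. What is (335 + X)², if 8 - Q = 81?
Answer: 270400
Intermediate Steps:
Q = -73 (Q = 8 - 1*81 = 8 - 81 = -73)
X = 185 (X = 112 - 1*(-73) = 112 + 73 = 185)
(335 + X)² = (335 + 185)² = 520² = 270400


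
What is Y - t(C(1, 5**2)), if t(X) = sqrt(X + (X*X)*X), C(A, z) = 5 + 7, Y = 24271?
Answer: 24271 - 2*sqrt(435) ≈ 24229.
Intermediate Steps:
C(A, z) = 12
t(X) = sqrt(X + X**3) (t(X) = sqrt(X + X**2*X) = sqrt(X + X**3))
Y - t(C(1, 5**2)) = 24271 - sqrt(12 + 12**3) = 24271 - sqrt(12 + 1728) = 24271 - sqrt(1740) = 24271 - 2*sqrt(435)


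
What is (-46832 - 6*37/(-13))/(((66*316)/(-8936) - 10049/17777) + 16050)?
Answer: -6042397837973/2071197830507 ≈ -2.9173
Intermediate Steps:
(-46832 - 6*37/(-13))/(((66*316)/(-8936) - 10049/17777) + 16050) = (-46832 - 222*(-1/13))/((20856*(-1/8936) - 10049*1/17777) + 16050) = (-46832 + 222/13)/((-2607/1117 - 10049/17777) + 16050) = -608594/(13*(-57569372/19856909 + 16050)) = -608594/(13*318645820078/19856909) = -608594/13*19856909/318645820078 = -6042397837973/2071197830507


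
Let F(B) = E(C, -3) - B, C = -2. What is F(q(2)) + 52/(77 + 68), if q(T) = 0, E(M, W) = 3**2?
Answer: 1357/145 ≈ 9.3586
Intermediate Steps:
E(M, W) = 9
F(B) = 9 - B
F(q(2)) + 52/(77 + 68) = (9 - 1*0) + 52/(77 + 68) = (9 + 0) + 52/145 = 9 + (1/145)*52 = 9 + 52/145 = 1357/145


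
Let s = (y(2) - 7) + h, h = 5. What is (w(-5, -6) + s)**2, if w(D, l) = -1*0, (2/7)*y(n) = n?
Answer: 25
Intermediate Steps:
y(n) = 7*n/2
w(D, l) = 0
s = 5 (s = ((7/2)*2 - 7) + 5 = (7 - 7) + 5 = 0 + 5 = 5)
(w(-5, -6) + s)**2 = (0 + 5)**2 = 5**2 = 25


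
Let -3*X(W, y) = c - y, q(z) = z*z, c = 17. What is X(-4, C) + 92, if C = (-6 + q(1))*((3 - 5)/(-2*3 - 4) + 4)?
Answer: 238/3 ≈ 79.333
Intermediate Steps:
q(z) = z²
C = -21 (C = (-6 + 1²)*((3 - 5)/(-2*3 - 4) + 4) = (-6 + 1)*(-2/(-6 - 4) + 4) = -5*(-2/(-10) + 4) = -5*(-2*(-⅒) + 4) = -5*(⅕ + 4) = -5*21/5 = -21)
X(W, y) = -17/3 + y/3 (X(W, y) = -(17 - y)/3 = -17/3 + y/3)
X(-4, C) + 92 = (-17/3 + (⅓)*(-21)) + 92 = (-17/3 - 7) + 92 = -38/3 + 92 = 238/3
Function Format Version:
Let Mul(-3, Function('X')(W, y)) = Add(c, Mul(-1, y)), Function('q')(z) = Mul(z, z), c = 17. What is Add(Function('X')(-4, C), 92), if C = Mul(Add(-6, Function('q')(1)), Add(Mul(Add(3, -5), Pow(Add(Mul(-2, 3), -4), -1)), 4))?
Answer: Rational(238, 3) ≈ 79.333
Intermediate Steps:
Function('q')(z) = Pow(z, 2)
C = -21 (C = Mul(Add(-6, Pow(1, 2)), Add(Mul(Add(3, -5), Pow(Add(Mul(-2, 3), -4), -1)), 4)) = Mul(Add(-6, 1), Add(Mul(-2, Pow(Add(-6, -4), -1)), 4)) = Mul(-5, Add(Mul(-2, Pow(-10, -1)), 4)) = Mul(-5, Add(Mul(-2, Rational(-1, 10)), 4)) = Mul(-5, Add(Rational(1, 5), 4)) = Mul(-5, Rational(21, 5)) = -21)
Function('X')(W, y) = Add(Rational(-17, 3), Mul(Rational(1, 3), y)) (Function('X')(W, y) = Mul(Rational(-1, 3), Add(17, Mul(-1, y))) = Add(Rational(-17, 3), Mul(Rational(1, 3), y)))
Add(Function('X')(-4, C), 92) = Add(Add(Rational(-17, 3), Mul(Rational(1, 3), -21)), 92) = Add(Add(Rational(-17, 3), -7), 92) = Add(Rational(-38, 3), 92) = Rational(238, 3)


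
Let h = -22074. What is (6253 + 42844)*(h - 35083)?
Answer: -2806237229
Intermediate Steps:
(6253 + 42844)*(h - 35083) = (6253 + 42844)*(-22074 - 35083) = 49097*(-57157) = -2806237229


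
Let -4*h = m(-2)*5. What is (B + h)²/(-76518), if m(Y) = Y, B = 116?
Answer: -6241/34008 ≈ -0.18352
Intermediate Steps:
h = 5/2 (h = -(-1)*5/2 = -¼*(-10) = 5/2 ≈ 2.5000)
(B + h)²/(-76518) = (116 + 5/2)²/(-76518) = (237/2)²*(-1/76518) = (56169/4)*(-1/76518) = -6241/34008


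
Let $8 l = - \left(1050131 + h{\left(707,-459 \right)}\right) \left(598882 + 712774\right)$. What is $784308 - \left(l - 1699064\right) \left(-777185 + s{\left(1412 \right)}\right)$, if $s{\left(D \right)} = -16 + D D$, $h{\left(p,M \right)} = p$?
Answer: $209602992769415598$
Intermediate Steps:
$l = -172292245966$ ($l = \frac{\left(-1\right) \left(1050131 + 707\right) \left(598882 + 712774\right)}{8} = \frac{\left(-1\right) 1050838 \cdot 1311656}{8} = \frac{\left(-1\right) 1378337967728}{8} = \frac{1}{8} \left(-1378337967728\right) = -172292245966$)
$s{\left(D \right)} = -16 + D^{2}$
$784308 - \left(l - 1699064\right) \left(-777185 + s{\left(1412 \right)}\right) = 784308 - \left(-172292245966 - 1699064\right) \left(-777185 - \left(16 - 1412^{2}\right)\right) = 784308 - - 172293945030 \left(-777185 + \left(-16 + 1993744\right)\right) = 784308 - - 172293945030 \left(-777185 + 1993728\right) = 784308 - \left(-172293945030\right) 1216543 = 784308 - -209602992768631290 = 784308 + 209602992768631290 = 209602992769415598$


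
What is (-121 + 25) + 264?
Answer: 168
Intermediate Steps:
(-121 + 25) + 264 = -96 + 264 = 168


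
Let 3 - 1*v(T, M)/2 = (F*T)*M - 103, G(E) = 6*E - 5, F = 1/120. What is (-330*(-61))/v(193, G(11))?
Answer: 1207800/947 ≈ 1275.4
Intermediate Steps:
F = 1/120 ≈ 0.0083333
G(E) = -5 + 6*E
v(T, M) = 212 - M*T/60 (v(T, M) = 6 - 2*((T/120)*M - 103) = 6 - 2*(M*T/120 - 103) = 6 - 2*(-103 + M*T/120) = 6 + (206 - M*T/60) = 212 - M*T/60)
(-330*(-61))/v(193, G(11)) = (-330*(-61))/(212 - 1/60*(-5 + 6*11)*193) = 20130/(212 - 1/60*(-5 + 66)*193) = 20130/(212 - 1/60*61*193) = 20130/(212 - 11773/60) = 20130/(947/60) = 20130*(60/947) = 1207800/947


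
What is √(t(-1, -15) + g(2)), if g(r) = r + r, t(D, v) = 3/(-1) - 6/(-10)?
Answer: 2*√10/5 ≈ 1.2649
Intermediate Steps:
t(D, v) = -12/5 (t(D, v) = 3*(-1) - 6*(-⅒) = -3 + ⅗ = -12/5)
g(r) = 2*r
√(t(-1, -15) + g(2)) = √(-12/5 + 2*2) = √(-12/5 + 4) = √(8/5) = 2*√10/5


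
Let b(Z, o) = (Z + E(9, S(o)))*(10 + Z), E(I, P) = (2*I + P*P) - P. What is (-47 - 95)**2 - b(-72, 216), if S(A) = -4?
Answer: 18056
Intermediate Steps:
E(I, P) = P**2 - P + 2*I (E(I, P) = (2*I + P**2) - P = (P**2 + 2*I) - P = P**2 - P + 2*I)
b(Z, o) = (10 + Z)*(38 + Z) (b(Z, o) = (Z + ((-4)**2 - 1*(-4) + 2*9))*(10 + Z) = (Z + (16 + 4 + 18))*(10 + Z) = (Z + 38)*(10 + Z) = (38 + Z)*(10 + Z) = (10 + Z)*(38 + Z))
(-47 - 95)**2 - b(-72, 216) = (-47 - 95)**2 - (380 + (-72)**2 + 48*(-72)) = (-142)**2 - (380 + 5184 - 3456) = 20164 - 1*2108 = 20164 - 2108 = 18056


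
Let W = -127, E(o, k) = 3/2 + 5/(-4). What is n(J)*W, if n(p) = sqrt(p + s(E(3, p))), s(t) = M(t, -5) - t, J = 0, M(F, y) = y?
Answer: -127*I*sqrt(21)/2 ≈ -290.99*I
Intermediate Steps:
E(o, k) = 1/4 (E(o, k) = 3*(1/2) + 5*(-1/4) = 3/2 - 5/4 = 1/4)
s(t) = -5 - t
n(p) = sqrt(-21/4 + p) (n(p) = sqrt(p + (-5 - 1*1/4)) = sqrt(p + (-5 - 1/4)) = sqrt(p - 21/4) = sqrt(-21/4 + p))
n(J)*W = (sqrt(-21 + 4*0)/2)*(-127) = (sqrt(-21 + 0)/2)*(-127) = (sqrt(-21)/2)*(-127) = ((I*sqrt(21))/2)*(-127) = (I*sqrt(21)/2)*(-127) = -127*I*sqrt(21)/2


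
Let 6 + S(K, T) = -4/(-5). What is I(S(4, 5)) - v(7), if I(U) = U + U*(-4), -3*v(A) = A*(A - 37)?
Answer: -272/5 ≈ -54.400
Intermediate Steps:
v(A) = -A*(-37 + A)/3 (v(A) = -A*(A - 37)/3 = -A*(-37 + A)/3)
S(K, T) = -26/5 (S(K, T) = -6 - 4/(-5) = -6 - 4*(-1/5) = -6 + 4/5 = -26/5)
I(U) = -3*U (I(U) = U - 4*U = -3*U)
I(S(4, 5)) - v(7) = -3*(-26/5) - 7*(37 - 1*7)/3 = 78/5 - 7*(37 - 7)/3 = 78/5 - 7*30/3 = 78/5 - 1*70 = 78/5 - 70 = -272/5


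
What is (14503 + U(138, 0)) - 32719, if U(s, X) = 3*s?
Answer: -17802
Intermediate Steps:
(14503 + U(138, 0)) - 32719 = (14503 + 3*138) - 32719 = (14503 + 414) - 32719 = 14917 - 32719 = -17802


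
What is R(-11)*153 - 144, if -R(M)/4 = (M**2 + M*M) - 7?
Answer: -143964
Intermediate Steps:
R(M) = 28 - 8*M**2 (R(M) = -4*((M**2 + M*M) - 7) = -4*((M**2 + M**2) - 7) = -4*(2*M**2 - 7) = -4*(-7 + 2*M**2) = 28 - 8*M**2)
R(-11)*153 - 144 = (28 - 8*(-11)**2)*153 - 144 = (28 - 8*121)*153 - 144 = (28 - 968)*153 - 144 = -940*153 - 144 = -143820 - 144 = -143964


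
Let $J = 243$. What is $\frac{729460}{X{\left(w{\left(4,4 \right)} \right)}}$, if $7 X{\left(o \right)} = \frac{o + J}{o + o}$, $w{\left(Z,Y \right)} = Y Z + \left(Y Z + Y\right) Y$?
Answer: $\frac{326798080}{113} \approx 2.892 \cdot 10^{6}$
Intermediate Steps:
$w{\left(Z,Y \right)} = Y Z + Y \left(Y + Y Z\right)$ ($w{\left(Z,Y \right)} = Y Z + \left(Y + Y Z\right) Y = Y Z + Y \left(Y + Y Z\right)$)
$X{\left(o \right)} = \frac{243 + o}{14 o}$ ($X{\left(o \right)} = \frac{\left(o + 243\right) \frac{1}{o + o}}{7} = \frac{\left(243 + o\right) \frac{1}{2 o}}{7} = \frac{\frac{1}{2} \frac{1}{o} \left(243 + o\right)}{7} = \frac{243 + o}{14 o}$)
$\frac{729460}{X{\left(w{\left(4,4 \right)} \right)}} = \frac{729460}{\frac{1}{14} \frac{1}{4 \left(4 + 4 + 4 \cdot 4\right)} \left(243 + 4 \left(4 + 4 + 4 \cdot 4\right)\right)} = \frac{729460}{\frac{1}{14} \frac{1}{4 \left(4 + 4 + 16\right)} \left(243 + 4 \left(4 + 4 + 16\right)\right)} = \frac{729460}{\frac{1}{14} \frac{1}{4 \cdot 24} \left(243 + 4 \cdot 24\right)} = \frac{729460}{\frac{1}{14} \cdot \frac{1}{96} \left(243 + 96\right)} = \frac{729460}{\frac{1}{14} \cdot \frac{1}{96} \cdot 339} = \frac{729460}{\frac{113}{448}} = 729460 \cdot \frac{448}{113} = \frac{326798080}{113}$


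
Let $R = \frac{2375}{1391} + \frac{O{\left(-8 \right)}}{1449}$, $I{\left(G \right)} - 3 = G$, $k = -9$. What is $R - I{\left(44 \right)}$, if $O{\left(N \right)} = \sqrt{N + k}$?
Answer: $- \frac{63002}{1391} + \frac{i \sqrt{17}}{1449} \approx -45.293 + 0.0028455 i$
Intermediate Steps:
$I{\left(G \right)} = 3 + G$
$O{\left(N \right)} = \sqrt{-9 + N}$ ($O{\left(N \right)} = \sqrt{N - 9} = \sqrt{-9 + N}$)
$R = \frac{2375}{1391} + \frac{i \sqrt{17}}{1449}$ ($R = \frac{2375}{1391} + \frac{\sqrt{-9 - 8}}{1449} = 2375 \cdot \frac{1}{1391} + \sqrt{-17} \cdot \frac{1}{1449} = \frac{2375}{1391} + i \sqrt{17} \cdot \frac{1}{1449} = \frac{2375}{1391} + \frac{i \sqrt{17}}{1449} \approx 1.7074 + 0.0028455 i$)
$R - I{\left(44 \right)} = \left(\frac{2375}{1391} + \frac{i \sqrt{17}}{1449}\right) - \left(3 + 44\right) = \left(\frac{2375}{1391} + \frac{i \sqrt{17}}{1449}\right) - 47 = - \frac{63002}{1391} + \frac{i \sqrt{17}}{1449}$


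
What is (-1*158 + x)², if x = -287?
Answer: 198025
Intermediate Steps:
(-1*158 + x)² = (-1*158 - 287)² = (-158 - 287)² = (-445)² = 198025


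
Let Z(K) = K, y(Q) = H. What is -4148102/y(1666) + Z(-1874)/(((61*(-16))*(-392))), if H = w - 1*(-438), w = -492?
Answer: 396757634797/5164992 ≈ 76817.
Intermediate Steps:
H = -54 (H = -492 - 1*(-438) = -492 + 438 = -54)
y(Q) = -54
-4148102/y(1666) + Z(-1874)/(((61*(-16))*(-392))) = -4148102/(-54) - 1874/((61*(-16))*(-392)) = -4148102*(-1/54) - 1874/((-976*(-392))) = 2074051/27 - 1874/382592 = 2074051/27 - 1874*1/382592 = 2074051/27 - 937/191296 = 396757634797/5164992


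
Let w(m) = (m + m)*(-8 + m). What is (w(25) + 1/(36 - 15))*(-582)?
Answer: -3463094/7 ≈ -4.9473e+5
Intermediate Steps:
w(m) = 2*m*(-8 + m) (w(m) = (2*m)*(-8 + m) = 2*m*(-8 + m))
(w(25) + 1/(36 - 15))*(-582) = (2*25*(-8 + 25) + 1/(36 - 15))*(-582) = (2*25*17 + 1/21)*(-582) = (850 + 1/21)*(-582) = (17851/21)*(-582) = -3463094/7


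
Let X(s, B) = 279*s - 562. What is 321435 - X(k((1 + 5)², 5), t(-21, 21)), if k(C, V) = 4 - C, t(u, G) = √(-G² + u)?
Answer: 330925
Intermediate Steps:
t(u, G) = √(u - G²)
X(s, B) = -562 + 279*s
321435 - X(k((1 + 5)², 5), t(-21, 21)) = 321435 - (-562 + 279*(4 - (1 + 5)²)) = 321435 - (-562 + 279*(4 - 1*6²)) = 321435 - (-562 + 279*(4 - 1*36)) = 321435 - (-562 + 279*(4 - 36)) = 321435 - (-562 + 279*(-32)) = 321435 - (-562 - 8928) = 321435 - 1*(-9490) = 321435 + 9490 = 330925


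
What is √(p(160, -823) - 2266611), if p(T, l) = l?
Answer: I*√2267434 ≈ 1505.8*I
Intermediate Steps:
√(p(160, -823) - 2266611) = √(-823 - 2266611) = √(-2267434) = I*√2267434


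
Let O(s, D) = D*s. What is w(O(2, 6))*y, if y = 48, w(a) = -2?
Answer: -96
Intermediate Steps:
w(O(2, 6))*y = -2*48 = -96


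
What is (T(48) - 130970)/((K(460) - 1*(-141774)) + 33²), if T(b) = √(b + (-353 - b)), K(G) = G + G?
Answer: -130970/143783 + I*√353/143783 ≈ -0.91089 + 0.00013067*I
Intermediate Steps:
K(G) = 2*G
T(b) = I*√353 (T(b) = √(-353) = I*√353)
(T(48) - 130970)/((K(460) - 1*(-141774)) + 33²) = (I*√353 - 130970)/((2*460 - 1*(-141774)) + 33²) = (-130970 + I*√353)/((920 + 141774) + 1089) = (-130970 + I*√353)/(142694 + 1089) = (-130970 + I*√353)/143783 = (-130970 + I*√353)*(1/143783) = -130970/143783 + I*√353/143783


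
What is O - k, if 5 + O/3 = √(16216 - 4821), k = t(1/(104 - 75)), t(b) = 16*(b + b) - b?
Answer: -466/29 + 3*√11395 ≈ 304.17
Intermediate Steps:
t(b) = 31*b (t(b) = 16*(2*b) - b = 32*b - b = 31*b)
k = 31/29 (k = 31/(104 - 75) = 31/29 ≈ 1.0690)
O = -15 + 3*√11395 (O = -15 + 3*√(16216 - 4821) = -15 + 3*√11395 ≈ 305.24)
O - k = (-15 + 3*√11395) - 1*31/29 = (-15 + 3*√11395) - 31/29 = -466/29 + 3*√11395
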